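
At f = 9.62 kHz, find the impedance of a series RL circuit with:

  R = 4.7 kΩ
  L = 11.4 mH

Step 1 — Angular frequency: ω = 2π·f = 2π·9620 = 6.044e+04 rad/s.
Step 2 — Component impedances:
  R: Z = R = 4700 Ω
  L: Z = jωL = j·6.044e+04·0.0114 = 0 + j689.1 Ω
Step 3 — Series combination: Z_total = R + L = 4700 + j689.1 Ω = 4750∠8.3° Ω.

Z = 4700 + j689.1 Ω = 4750∠8.3° Ω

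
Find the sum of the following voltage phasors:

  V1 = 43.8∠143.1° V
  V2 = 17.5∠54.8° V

Step 1 — Convert each phasor to rectangular form:
  V1 = 43.8·(cos(143.1°) + j·sin(143.1°)) = -35.03 + j26.3 V
  V2 = 17.5·(cos(54.8°) + j·sin(54.8°)) = 10.09 + j14.3 V
Step 2 — Sum components: V_total = -24.94 + j40.6 V.
Step 3 — Convert to polar: |V_total| = 47.65 V, ∠V_total = 121.6°.

V_total = 47.65∠121.6° V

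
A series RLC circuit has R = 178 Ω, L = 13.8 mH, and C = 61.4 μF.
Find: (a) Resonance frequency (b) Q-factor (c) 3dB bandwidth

Step 1 — Resonance condition Im(Z)=0 gives ω₀ = 1/√(LC).
Step 2 — ω₀ = 1/√(0.0138·6.14e-05) = 1086 rad/s.
Step 3 — f₀ = ω₀/(2π) = 172.9 Hz.
Step 4 — Series Q: Q = ω₀L/R = 1086·0.0138/178 = 0.08422.
Step 5 — 3dB bandwidth: Δω = ω₀/Q = 1.29e+04 rad/s; BW = Δω/(2π) = 2053 Hz.

(a) f₀ = 172.9 Hz  (b) Q = 0.08422  (c) BW = 2053 Hz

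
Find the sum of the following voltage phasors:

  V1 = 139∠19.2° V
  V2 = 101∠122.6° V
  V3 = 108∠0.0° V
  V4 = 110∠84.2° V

Step 1 — Convert each phasor to rectangular form:
  V1 = 139·(cos(19.2°) + j·sin(19.2°)) = 131.3 + j45.71 V
  V2 = 101·(cos(122.6°) + j·sin(122.6°)) = -54.42 + j85.09 V
  V3 = 108·(cos(0.0°) + j·sin(0.0°)) = 108 V
  V4 = 110·(cos(84.2°) + j·sin(84.2°)) = 11.12 + j109.4 V
Step 2 — Sum components: V_total = 196 + j240.2 V.
Step 3 — Convert to polar: |V_total| = 310 V, ∠V_total = 50.8°.

V_total = 310∠50.8° V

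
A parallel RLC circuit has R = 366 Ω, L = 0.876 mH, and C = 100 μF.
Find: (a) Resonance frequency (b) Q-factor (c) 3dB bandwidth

Step 1 — Resonance: ω₀ = 1/√(LC) = 1/√(0.000876·0.0001) = 3379 rad/s.
Step 2 — f₀ = ω₀/(2π) = 537.7 Hz.
Step 3 — Parallel Q: Q = R/(ω₀L) = 366/(3379·0.000876) = 123.7.
Step 4 — Bandwidth: Δω = ω₀/Q = 27.32 rad/s; BW = Δω/(2π) = 4.348 Hz.

(a) f₀ = 537.7 Hz  (b) Q = 123.7  (c) BW = 4.348 Hz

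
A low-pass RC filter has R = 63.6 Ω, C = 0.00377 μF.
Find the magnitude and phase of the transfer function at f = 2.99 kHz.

Step 1 — Angular frequency: ω = 2π·2990 = 1.879e+04 rad/s.
Step 2 — Transfer function: H(jω) = 1/(1 + jωRC).
Step 3 — Denominator: 1 + jωRC = 1 + j·1.879e+04·63.6·3.77e-09 = 1 + j0.004505.
Step 4 — H = 1 - j0.004504.
Step 5 — Magnitude: |H| = 1 (-0.0 dB); phase: φ = -0.3°.

|H| = 1 (-0.0 dB), φ = -0.3°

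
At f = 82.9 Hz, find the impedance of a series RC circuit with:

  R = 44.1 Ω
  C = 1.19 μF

Step 1 — Angular frequency: ω = 2π·f = 2π·82.9 = 520.9 rad/s.
Step 2 — Component impedances:
  R: Z = R = 44.1 Ω
  C: Z = 1/(jωC) = -j/(ω·C) = 0 - j1613 Ω
Step 3 — Series combination: Z_total = R + C = 44.1 - j1613 Ω = 1614∠-88.4° Ω.

Z = 44.1 - j1613 Ω = 1614∠-88.4° Ω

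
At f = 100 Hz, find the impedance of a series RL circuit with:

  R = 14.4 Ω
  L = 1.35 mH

Step 1 — Angular frequency: ω = 2π·f = 2π·100 = 628.3 rad/s.
Step 2 — Component impedances:
  R: Z = R = 14.4 Ω
  L: Z = jωL = j·628.3·0.00135 = 0 + j0.8482 Ω
Step 3 — Series combination: Z_total = R + L = 14.4 + j0.8482 Ω = 14.42∠3.4° Ω.

Z = 14.4 + j0.8482 Ω = 14.42∠3.4° Ω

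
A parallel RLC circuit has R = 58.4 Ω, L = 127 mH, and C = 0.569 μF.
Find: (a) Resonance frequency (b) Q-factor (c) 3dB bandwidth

Step 1 — Resonance: ω₀ = 1/√(LC) = 1/√(0.127·5.69e-07) = 3720 rad/s.
Step 2 — f₀ = ω₀/(2π) = 592.1 Hz.
Step 3 — Parallel Q: Q = R/(ω₀L) = 58.4/(3720·0.127) = 0.1236.
Step 4 — Bandwidth: Δω = ω₀/Q = 3.009e+04 rad/s; BW = Δω/(2π) = 4790 Hz.

(a) f₀ = 592.1 Hz  (b) Q = 0.1236  (c) BW = 4790 Hz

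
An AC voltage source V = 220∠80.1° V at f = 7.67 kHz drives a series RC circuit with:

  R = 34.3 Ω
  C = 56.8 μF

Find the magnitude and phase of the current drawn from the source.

Step 1 — Angular frequency: ω = 2π·f = 2π·7670 = 4.819e+04 rad/s.
Step 2 — Component impedances:
  R: Z = R = 34.3 Ω
  C: Z = 1/(jωC) = -j/(ω·C) = 0 - j0.3653 Ω
Step 3 — Series combination: Z_total = R + C = 34.3 - j0.3653 Ω = 34.3∠-0.6° Ω.
Step 4 — Source phasor: V = 220∠80.1° V = 37.82 + j216.7 V.
Step 5 — Ohm's law: I = V / Z_total = (37.82 + j216.7) / (34.3 - j0.3653) = 1.035 + j6.33 A.
Step 6 — Convert to polar: |I| = 6.414 A, ∠I = 80.7°.

I = 6.414∠80.7° A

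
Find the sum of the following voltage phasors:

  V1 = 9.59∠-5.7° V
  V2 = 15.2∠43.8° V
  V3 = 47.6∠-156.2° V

Step 1 — Convert each phasor to rectangular form:
  V1 = 9.59·(cos(-5.7°) + j·sin(-5.7°)) = 9.543 - j0.9525 V
  V2 = 15.2·(cos(43.8°) + j·sin(43.8°)) = 10.97 + j10.52 V
  V3 = 47.6·(cos(-156.2°) + j·sin(-156.2°)) = -43.55 - j19.21 V
Step 2 — Sum components: V_total = -23.04 - j9.641 V.
Step 3 — Convert to polar: |V_total| = 24.97 V, ∠V_total = -157.3°.

V_total = 24.97∠-157.3° V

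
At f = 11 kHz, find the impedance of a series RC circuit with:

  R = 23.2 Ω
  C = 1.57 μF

Step 1 — Angular frequency: ω = 2π·f = 2π·1.1e+04 = 6.912e+04 rad/s.
Step 2 — Component impedances:
  R: Z = R = 23.2 Ω
  C: Z = 1/(jωC) = -j/(ω·C) = 0 - j9.216 Ω
Step 3 — Series combination: Z_total = R + C = 23.2 - j9.216 Ω = 24.96∠-21.7° Ω.

Z = 23.2 - j9.216 Ω = 24.96∠-21.7° Ω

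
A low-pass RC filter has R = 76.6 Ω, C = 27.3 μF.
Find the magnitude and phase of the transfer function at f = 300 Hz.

Step 1 — Angular frequency: ω = 2π·300 = 1885 rad/s.
Step 2 — Transfer function: H(jω) = 1/(1 + jωRC).
Step 3 — Denominator: 1 + jωRC = 1 + j·1885·76.6·2.73e-05 = 1 + j3.942.
Step 4 — H = 0.06047 - j0.2384.
Step 5 — Magnitude: |H| = 0.2459 (-12.2 dB); phase: φ = -75.8°.

|H| = 0.2459 (-12.2 dB), φ = -75.8°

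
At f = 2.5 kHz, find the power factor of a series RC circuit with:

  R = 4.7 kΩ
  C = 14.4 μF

Step 1 — Angular frequency: ω = 2π·f = 2π·2500 = 1.571e+04 rad/s.
Step 2 — Component impedances:
  R: Z = R = 4700 Ω
  C: Z = 1/(jωC) = -j/(ω·C) = 0 - j4.421 Ω
Step 3 — Series combination: Z_total = R + C = 4700 - j4.421 Ω = 4700∠-0.1° Ω.
Step 4 — Power factor: PF = cos(φ) = Re(Z)/|Z| = 4700/4700 = 1.
Step 5 — Type: Im(Z) = -4.421 ⇒ leading (phase φ = -0.1°).

PF = 1 (leading, φ = -0.1°)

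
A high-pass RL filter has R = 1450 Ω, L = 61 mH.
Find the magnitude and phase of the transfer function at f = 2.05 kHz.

Step 1 — Angular frequency: ω = 2π·2050 = 1.288e+04 rad/s.
Step 2 — Transfer function: H(jω) = jωL/(R + jωL).
Step 3 — Numerator jωL = j·785.7; denominator R + jωL = 1450 + j785.7.
Step 4 — H = 0.227 + j0.4189.
Step 5 — Magnitude: |H| = 0.4764 (-6.4 dB); phase: φ = 61.5°.

|H| = 0.4764 (-6.4 dB), φ = 61.5°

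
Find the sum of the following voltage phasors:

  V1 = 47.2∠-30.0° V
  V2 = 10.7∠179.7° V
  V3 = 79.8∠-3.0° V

Step 1 — Convert each phasor to rectangular form:
  V1 = 47.2·(cos(-30.0°) + j·sin(-30.0°)) = 40.88 - j23.6 V
  V2 = 10.7·(cos(179.7°) + j·sin(179.7°)) = -10.7 + j0.05602 V
  V3 = 79.8·(cos(-3.0°) + j·sin(-3.0°)) = 79.69 - j4.176 V
Step 2 — Sum components: V_total = 109.9 - j27.72 V.
Step 3 — Convert to polar: |V_total| = 113.3 V, ∠V_total = -14.2°.

V_total = 113.3∠-14.2° V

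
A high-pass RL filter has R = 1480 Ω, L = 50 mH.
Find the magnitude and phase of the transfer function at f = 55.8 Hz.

Step 1 — Angular frequency: ω = 2π·55.8 = 350.6 rad/s.
Step 2 — Transfer function: H(jω) = jωL/(R + jωL).
Step 3 — Numerator jωL = j·17.53; denominator R + jωL = 1480 + j17.53.
Step 4 — H = 0.0001403 + j0.01184.
Step 5 — Magnitude: |H| = 0.01184 (-38.5 dB); phase: φ = 89.3°.

|H| = 0.01184 (-38.5 dB), φ = 89.3°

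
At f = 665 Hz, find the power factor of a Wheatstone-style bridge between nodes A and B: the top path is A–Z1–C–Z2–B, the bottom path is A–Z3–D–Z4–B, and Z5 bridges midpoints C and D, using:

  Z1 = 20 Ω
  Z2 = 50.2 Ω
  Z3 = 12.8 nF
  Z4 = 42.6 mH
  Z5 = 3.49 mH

Step 1 — Angular frequency: ω = 2π·f = 2π·665 = 4178 rad/s.
Step 2 — Component impedances:
  Z1: Z = R = 20 Ω
  Z2: Z = R = 50.2 Ω
  Z3: Z = 1/(jωC) = -j/(ω·C) = 0 - j1.87e+04 Ω
  Z4: Z = jωL = j·4178·0.0426 = 0 + j178 Ω
  Z5: Z = jωL = j·4178·0.00349 = 0 + j14.58 Ω
Step 3 — Bridge requires nodal analysis (the Z5 bridge couples midpoints C and D, so the two paths cannot be reduced to a simple series/parallel combination). Setting node B to ground and injecting 1 A at node A, the 3-node admittance system at A, C, D solves to V_A = Z_AB = 67.01 + j12.22 Ω = 68.11∠10.3° Ω.
Step 4 — Power factor: PF = cos(φ) = Re(Z)/|Z| = 67.01/68.11 = 0.9838.
Step 5 — Type: Im(Z) = 12.22 ⇒ lagging (phase φ = 10.3°).

PF = 0.9838 (lagging, φ = 10.3°)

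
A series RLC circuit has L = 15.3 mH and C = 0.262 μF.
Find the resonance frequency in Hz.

Step 1 — Resonance condition Im(Z)=0 gives ω₀ = 1/√(LC).
Step 2 — ω₀ = 1/√(0.0153·2.62e-07) = 1.579e+04 rad/s.
Step 3 — f₀ = ω₀/(2π) = 2514 Hz.

f₀ = 2514 Hz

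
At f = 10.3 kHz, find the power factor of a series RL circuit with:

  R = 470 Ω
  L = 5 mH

Step 1 — Angular frequency: ω = 2π·f = 2π·1.03e+04 = 6.472e+04 rad/s.
Step 2 — Component impedances:
  R: Z = R = 470 Ω
  L: Z = jωL = j·6.472e+04·0.005 = 0 + j323.6 Ω
Step 3 — Series combination: Z_total = R + L = 470 + j323.6 Ω = 570.6∠34.5° Ω.
Step 4 — Power factor: PF = cos(φ) = Re(Z)/|Z| = 470/570.6 = 0.8237.
Step 5 — Type: Im(Z) = 323.6 ⇒ lagging (phase φ = 34.5°).

PF = 0.8237 (lagging, φ = 34.5°)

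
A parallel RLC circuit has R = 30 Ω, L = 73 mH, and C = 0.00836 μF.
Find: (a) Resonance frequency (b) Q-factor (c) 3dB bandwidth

Step 1 — Resonance: ω₀ = 1/√(LC) = 1/√(0.073·8.36e-09) = 4.048e+04 rad/s.
Step 2 — f₀ = ω₀/(2π) = 6443 Hz.
Step 3 — Parallel Q: Q = R/(ω₀L) = 30/(4.048e+04·0.073) = 0.01015.
Step 4 — Bandwidth: Δω = ω₀/Q = 3.987e+06 rad/s; BW = Δω/(2π) = 6.346e+05 Hz.

(a) f₀ = 6443 Hz  (b) Q = 0.01015  (c) BW = 6.346e+05 Hz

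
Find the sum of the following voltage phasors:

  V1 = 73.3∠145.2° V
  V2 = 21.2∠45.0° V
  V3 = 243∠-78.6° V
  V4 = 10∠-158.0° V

Step 1 — Convert each phasor to rectangular form:
  V1 = 73.3·(cos(145.2°) + j·sin(145.2°)) = -60.19 + j41.83 V
  V2 = 21.2·(cos(45.0°) + j·sin(45.0°)) = 14.99 + j14.99 V
  V3 = 243·(cos(-78.6°) + j·sin(-78.6°)) = 48.03 - j238.2 V
  V4 = 10·(cos(-158.0°) + j·sin(-158.0°)) = -9.272 - j3.746 V
Step 2 — Sum components: V_total = -6.441 - j185.1 V.
Step 3 — Convert to polar: |V_total| = 185.2 V, ∠V_total = -92.0°.

V_total = 185.2∠-92.0° V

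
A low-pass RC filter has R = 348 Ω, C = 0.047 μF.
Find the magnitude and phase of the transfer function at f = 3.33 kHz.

Step 1 — Angular frequency: ω = 2π·3330 = 2.092e+04 rad/s.
Step 2 — Transfer function: H(jω) = 1/(1 + jωRC).
Step 3 — Denominator: 1 + jωRC = 1 + j·2.092e+04·348·4.7e-08 = 1 + j0.3422.
Step 4 — H = 0.8952 - j0.3063.
Step 5 — Magnitude: |H| = 0.9461 (-0.5 dB); phase: φ = -18.9°.

|H| = 0.9461 (-0.5 dB), φ = -18.9°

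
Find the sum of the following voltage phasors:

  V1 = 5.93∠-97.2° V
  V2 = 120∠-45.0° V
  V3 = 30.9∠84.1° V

Step 1 — Convert each phasor to rectangular form:
  V1 = 5.93·(cos(-97.2°) + j·sin(-97.2°)) = -0.7432 - j5.883 V
  V2 = 120·(cos(-45.0°) + j·sin(-45.0°)) = 84.85 - j84.85 V
  V3 = 30.9·(cos(84.1°) + j·sin(84.1°)) = 3.176 + j30.74 V
Step 2 — Sum components: V_total = 87.29 - j60 V.
Step 3 — Convert to polar: |V_total| = 105.9 V, ∠V_total = -34.5°.

V_total = 105.9∠-34.5° V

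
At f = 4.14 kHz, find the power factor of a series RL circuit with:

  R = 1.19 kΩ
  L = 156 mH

Step 1 — Angular frequency: ω = 2π·f = 2π·4140 = 2.601e+04 rad/s.
Step 2 — Component impedances:
  R: Z = R = 1190 Ω
  L: Z = jωL = j·2.601e+04·0.156 = 0 + j4058 Ω
Step 3 — Series combination: Z_total = R + L = 1190 + j4058 Ω = 4229∠73.7° Ω.
Step 4 — Power factor: PF = cos(φ) = Re(Z)/|Z| = 1190/4229 = 0.2814.
Step 5 — Type: Im(Z) = 4058 ⇒ lagging (phase φ = 73.7°).

PF = 0.2814 (lagging, φ = 73.7°)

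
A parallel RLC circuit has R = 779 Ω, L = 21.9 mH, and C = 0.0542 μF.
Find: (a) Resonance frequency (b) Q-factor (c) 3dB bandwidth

Step 1 — Resonance: ω₀ = 1/√(LC) = 1/√(0.0219·5.42e-08) = 2.903e+04 rad/s.
Step 2 — f₀ = ω₀/(2π) = 4620 Hz.
Step 3 — Parallel Q: Q = R/(ω₀L) = 779/(2.903e+04·0.0219) = 1.226.
Step 4 — Bandwidth: Δω = ω₀/Q = 2.368e+04 rad/s; BW = Δω/(2π) = 3769 Hz.

(a) f₀ = 4620 Hz  (b) Q = 1.226  (c) BW = 3769 Hz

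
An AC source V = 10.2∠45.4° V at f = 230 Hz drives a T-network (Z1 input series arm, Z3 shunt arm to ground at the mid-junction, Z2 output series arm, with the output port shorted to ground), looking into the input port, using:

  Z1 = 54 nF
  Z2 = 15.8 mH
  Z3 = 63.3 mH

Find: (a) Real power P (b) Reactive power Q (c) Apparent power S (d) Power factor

Step 1 — Angular frequency: ω = 2π·f = 2π·230 = 1445 rad/s.
Step 2 — Component impedances:
  Z1: Z = 1/(jωC) = -j/(ω·C) = 0 - j1.281e+04 Ω
  Z2: Z = jωL = j·1445·0.0158 = 0 + j22.83 Ω
  Z3: Z = jωL = j·1445·0.0633 = 0 + j91.48 Ω
Step 3 — With the output port shorted to ground, the output series arm Z2 runs from the junction to ground; the shunt arm Z3 also runs from the junction to ground. They appear in parallel: Z3 || Z2 = 0 + j18.27 Ω.
Step 4 — Series with input arm Z1: Z_in = Z1 + (Z3 || Z2) = 0 - j1.28e+04 Ω = 1.28e+04∠-90.0° Ω.
Step 5 — Source phasor: V = 10.2∠45.4° V = 7.162 + j7.263 V.
Step 6 — Current: I = V / Z = -0.0005676 + j0.0005597 A = 0.0007971∠135.4° A.
Step 7 — Complex power: S = V·I* = 0 - j0.008131 VA.
Step 8 — Real power: P = Re(S) = 0 W.
Step 9 — Reactive power: Q = Im(S) = -0.008131 VAR.
Step 10 — Apparent power: |S| = 0.008131 VA.
Step 11 — Power factor: PF = P/|S| = 0 (leading).

(a) P = 0 W  (b) Q = -0.008131 VAR  (c) S = 0.008131 VA  (d) PF = 0 (leading)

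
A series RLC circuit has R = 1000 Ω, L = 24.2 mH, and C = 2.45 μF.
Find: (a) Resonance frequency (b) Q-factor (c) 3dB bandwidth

Step 1 — Resonance condition Im(Z)=0 gives ω₀ = 1/√(LC).
Step 2 — ω₀ = 1/√(0.0242·2.45e-06) = 4107 rad/s.
Step 3 — f₀ = ω₀/(2π) = 653.6 Hz.
Step 4 — Series Q: Q = ω₀L/R = 4107·0.0242/1000 = 0.09939.
Step 5 — 3dB bandwidth: Δω = ω₀/Q = 4.132e+04 rad/s; BW = Δω/(2π) = 6577 Hz.

(a) f₀ = 653.6 Hz  (b) Q = 0.09939  (c) BW = 6577 Hz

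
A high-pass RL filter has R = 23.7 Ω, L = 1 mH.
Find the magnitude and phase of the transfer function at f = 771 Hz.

Step 1 — Angular frequency: ω = 2π·771 = 4844 rad/s.
Step 2 — Transfer function: H(jω) = jωL/(R + jωL).
Step 3 — Numerator jωL = j·4.844; denominator R + jωL = 23.7 + j4.844.
Step 4 — H = 0.0401 + j0.1962.
Step 5 — Magnitude: |H| = 0.2003 (-14.0 dB); phase: φ = 78.4°.

|H| = 0.2003 (-14.0 dB), φ = 78.4°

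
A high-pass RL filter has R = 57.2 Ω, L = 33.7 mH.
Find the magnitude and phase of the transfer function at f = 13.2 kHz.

Step 1 — Angular frequency: ω = 2π·1.32e+04 = 8.294e+04 rad/s.
Step 2 — Transfer function: H(jω) = jωL/(R + jωL).
Step 3 — Numerator jωL = j·2795; denominator R + jωL = 57.2 + j2795.
Step 4 — H = 0.9996 + j0.02046.
Step 5 — Magnitude: |H| = 0.9998 (-0.0 dB); phase: φ = 1.2°.

|H| = 0.9998 (-0.0 dB), φ = 1.2°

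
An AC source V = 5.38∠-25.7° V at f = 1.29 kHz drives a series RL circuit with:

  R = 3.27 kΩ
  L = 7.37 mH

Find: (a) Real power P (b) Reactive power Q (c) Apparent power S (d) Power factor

Step 1 — Angular frequency: ω = 2π·f = 2π·1290 = 8105 rad/s.
Step 2 — Component impedances:
  R: Z = R = 3270 Ω
  L: Z = jωL = j·8105·0.00737 = 0 + j59.74 Ω
Step 3 — Series combination: Z_total = R + L = 3270 + j59.74 Ω = 3271∠1.0° Ω.
Step 4 — Source phasor: V = 5.38∠-25.7° V = 4.848 - j2.333 V.
Step 5 — Current: I = V / Z = 0.001469 - j0.0007403 A = 0.001645∠-26.7° A.
Step 6 — Complex power: S = V·I* = 0.008849 + j0.0001616 VA.
Step 7 — Real power: P = Re(S) = 0.008849 W.
Step 8 — Reactive power: Q = Im(S) = 0.0001616 VAR.
Step 9 — Apparent power: |S| = 0.00885 VA.
Step 10 — Power factor: PF = P/|S| = 0.9998 (lagging).

(a) P = 0.008849 W  (b) Q = 0.0001616 VAR  (c) S = 0.00885 VA  (d) PF = 0.9998 (lagging)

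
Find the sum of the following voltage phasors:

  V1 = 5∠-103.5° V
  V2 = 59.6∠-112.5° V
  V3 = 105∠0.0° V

Step 1 — Convert each phasor to rectangular form:
  V1 = 5·(cos(-103.5°) + j·sin(-103.5°)) = -1.167 - j4.862 V
  V2 = 59.6·(cos(-112.5°) + j·sin(-112.5°)) = -22.81 - j55.06 V
  V3 = 105·(cos(0.0°) + j·sin(0.0°)) = 105 V
Step 2 — Sum components: V_total = 81.02 - j59.93 V.
Step 3 — Convert to polar: |V_total| = 100.8 V, ∠V_total = -36.5°.

V_total = 100.8∠-36.5° V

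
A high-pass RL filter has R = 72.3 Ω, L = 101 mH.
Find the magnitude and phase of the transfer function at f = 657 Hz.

Step 1 — Angular frequency: ω = 2π·657 = 4128 rad/s.
Step 2 — Transfer function: H(jω) = jωL/(R + jωL).
Step 3 — Numerator jωL = j·416.9; denominator R + jωL = 72.3 + j416.9.
Step 4 — H = 0.9708 + j0.1683.
Step 5 — Magnitude: |H| = 0.9853 (-0.1 dB); phase: φ = 9.8°.

|H| = 0.9853 (-0.1 dB), φ = 9.8°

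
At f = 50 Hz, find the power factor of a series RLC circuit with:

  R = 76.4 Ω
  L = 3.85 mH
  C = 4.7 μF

Step 1 — Angular frequency: ω = 2π·f = 2π·50 = 314.2 rad/s.
Step 2 — Component impedances:
  R: Z = R = 76.4 Ω
  L: Z = jωL = j·314.2·0.00385 = 0 + j1.21 Ω
  C: Z = 1/(jωC) = -j/(ω·C) = 0 - j677.3 Ω
Step 3 — Series combination: Z_total = R + L + C = 76.4 - j676 Ω = 680.3∠-83.6° Ω.
Step 4 — Power factor: PF = cos(φ) = Re(Z)/|Z| = 76.4/680.3 = 0.1123.
Step 5 — Type: Im(Z) = -676 ⇒ leading (phase φ = -83.6°).

PF = 0.1123 (leading, φ = -83.6°)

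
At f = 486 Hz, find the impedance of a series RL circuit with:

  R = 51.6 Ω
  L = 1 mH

Step 1 — Angular frequency: ω = 2π·f = 2π·486 = 3054 rad/s.
Step 2 — Component impedances:
  R: Z = R = 51.6 Ω
  L: Z = jωL = j·3054·0.001 = 0 + j3.054 Ω
Step 3 — Series combination: Z_total = R + L = 51.6 + j3.054 Ω = 51.69∠3.4° Ω.

Z = 51.6 + j3.054 Ω = 51.69∠3.4° Ω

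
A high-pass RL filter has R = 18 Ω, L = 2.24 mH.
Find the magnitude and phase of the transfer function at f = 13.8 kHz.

Step 1 — Angular frequency: ω = 2π·1.38e+04 = 8.671e+04 rad/s.
Step 2 — Transfer function: H(jω) = jωL/(R + jωL).
Step 3 — Numerator jωL = j·194.2; denominator R + jωL = 18 + j194.2.
Step 4 — H = 0.9915 + j0.09189.
Step 5 — Magnitude: |H| = 0.9957 (-0.0 dB); phase: φ = 5.3°.

|H| = 0.9957 (-0.0 dB), φ = 5.3°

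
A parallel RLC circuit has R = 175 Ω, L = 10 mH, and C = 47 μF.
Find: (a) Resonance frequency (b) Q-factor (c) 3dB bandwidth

Step 1 — Resonance: ω₀ = 1/√(LC) = 1/√(0.01·4.7e-05) = 1459 rad/s.
Step 2 — f₀ = ω₀/(2π) = 232.2 Hz.
Step 3 — Parallel Q: Q = R/(ω₀L) = 175/(1459·0.01) = 12.
Step 4 — Bandwidth: Δω = ω₀/Q = 121.6 rad/s; BW = Δω/(2π) = 19.35 Hz.

(a) f₀ = 232.2 Hz  (b) Q = 12  (c) BW = 19.35 Hz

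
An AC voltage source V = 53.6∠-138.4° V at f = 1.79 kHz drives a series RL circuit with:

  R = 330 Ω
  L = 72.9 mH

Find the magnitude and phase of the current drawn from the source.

Step 1 — Angular frequency: ω = 2π·f = 2π·1790 = 1.125e+04 rad/s.
Step 2 — Component impedances:
  R: Z = R = 330 Ω
  L: Z = jωL = j·1.125e+04·0.0729 = 0 + j819.9 Ω
Step 3 — Series combination: Z_total = R + L = 330 + j819.9 Ω = 883.8∠68.1° Ω.
Step 4 — Source phasor: V = 53.6∠-138.4° V = -40.08 - j35.59 V.
Step 5 — Ohm's law: I = V / Z_total = (-40.08 - j35.59) / (330 + j819.9) = -0.05429 + j0.02704 A.
Step 6 — Convert to polar: |I| = 0.06065 A, ∠I = 153.5°.

I = 0.06065∠153.5° A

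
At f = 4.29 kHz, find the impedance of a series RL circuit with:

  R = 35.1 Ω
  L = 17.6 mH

Step 1 — Angular frequency: ω = 2π·f = 2π·4290 = 2.695e+04 rad/s.
Step 2 — Component impedances:
  R: Z = R = 35.1 Ω
  L: Z = jωL = j·2.695e+04·0.0176 = 0 + j474.4 Ω
Step 3 — Series combination: Z_total = R + L = 35.1 + j474.4 Ω = 475.7∠85.8° Ω.

Z = 35.1 + j474.4 Ω = 475.7∠85.8° Ω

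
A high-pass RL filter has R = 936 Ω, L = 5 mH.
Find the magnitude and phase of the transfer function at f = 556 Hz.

Step 1 — Angular frequency: ω = 2π·556 = 3493 rad/s.
Step 2 — Transfer function: H(jω) = jωL/(R + jωL).
Step 3 — Numerator jωL = j·17.47; denominator R + jωL = 936 + j17.47.
Step 4 — H = 0.0003481 + j0.01866.
Step 5 — Magnitude: |H| = 0.01866 (-34.6 dB); phase: φ = 88.9°.

|H| = 0.01866 (-34.6 dB), φ = 88.9°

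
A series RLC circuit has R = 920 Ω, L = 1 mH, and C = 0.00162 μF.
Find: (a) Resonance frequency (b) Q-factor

Step 1 — Resonance condition Im(Z)=0 gives ω₀ = 1/√(LC).
Step 2 — ω₀ = 1/√(0.001·1.62e-09) = 7.857e+05 rad/s.
Step 3 — f₀ = ω₀/(2π) = 1.25e+05 Hz.
Step 4 — Series Q: Q = ω₀L/R = 7.857e+05·0.001/920 = 0.854.

(a) f₀ = 1.25e+05 Hz  (b) Q = 0.854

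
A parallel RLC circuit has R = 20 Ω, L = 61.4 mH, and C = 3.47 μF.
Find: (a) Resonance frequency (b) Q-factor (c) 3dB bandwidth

Step 1 — Resonance: ω₀ = 1/√(LC) = 1/√(0.0614·3.47e-06) = 2166 rad/s.
Step 2 — f₀ = ω₀/(2π) = 344.8 Hz.
Step 3 — Parallel Q: Q = R/(ω₀L) = 20/(2166·0.0614) = 0.1504.
Step 4 — Bandwidth: Δω = ω₀/Q = 1.441e+04 rad/s; BW = Δω/(2π) = 2293 Hz.

(a) f₀ = 344.8 Hz  (b) Q = 0.1504  (c) BW = 2293 Hz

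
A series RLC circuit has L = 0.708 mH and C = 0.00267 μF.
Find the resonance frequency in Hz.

Step 1 — Resonance condition Im(Z)=0 gives ω₀ = 1/√(LC).
Step 2 — ω₀ = 1/√(0.000708·2.67e-09) = 7.273e+05 rad/s.
Step 3 — f₀ = ω₀/(2π) = 1.158e+05 Hz.

f₀ = 1.158e+05 Hz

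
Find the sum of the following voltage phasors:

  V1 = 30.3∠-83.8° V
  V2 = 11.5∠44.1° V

Step 1 — Convert each phasor to rectangular form:
  V1 = 30.3·(cos(-83.8°) + j·sin(-83.8°)) = 3.272 - j30.12 V
  V2 = 11.5·(cos(44.1°) + j·sin(44.1°)) = 8.258 + j8.003 V
Step 2 — Sum components: V_total = 11.53 - j22.12 V.
Step 3 — Convert to polar: |V_total| = 24.94 V, ∠V_total = -62.5°.

V_total = 24.94∠-62.5° V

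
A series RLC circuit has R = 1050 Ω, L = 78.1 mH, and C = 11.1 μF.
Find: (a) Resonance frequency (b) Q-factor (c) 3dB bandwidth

Step 1 — Resonance: ω₀ = 1/√(LC) = 1/√(0.0781·1.11e-05) = 1074 rad/s.
Step 2 — f₀ = ω₀/(2π) = 170.9 Hz.
Step 3 — Series Q: Q = ω₀L/R = 1074·0.0781/1050 = 0.07989.
Step 4 — Bandwidth: Δω = ω₀/Q = 1.344e+04 rad/s; BW = Δω/(2π) = 2140 Hz.

(a) f₀ = 170.9 Hz  (b) Q = 0.07989  (c) BW = 2140 Hz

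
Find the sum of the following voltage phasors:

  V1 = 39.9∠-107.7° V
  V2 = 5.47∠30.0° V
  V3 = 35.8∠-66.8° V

Step 1 — Convert each phasor to rectangular form:
  V1 = 39.9·(cos(-107.7°) + j·sin(-107.7°)) = -12.13 - j38.01 V
  V2 = 5.47·(cos(30.0°) + j·sin(30.0°)) = 4.737 + j2.735 V
  V3 = 35.8·(cos(-66.8°) + j·sin(-66.8°)) = 14.1 - j32.91 V
Step 2 — Sum components: V_total = 6.709 - j68.18 V.
Step 3 — Convert to polar: |V_total| = 68.51 V, ∠V_total = -84.4°.

V_total = 68.51∠-84.4° V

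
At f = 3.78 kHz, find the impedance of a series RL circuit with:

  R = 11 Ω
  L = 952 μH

Step 1 — Angular frequency: ω = 2π·f = 2π·3780 = 2.375e+04 rad/s.
Step 2 — Component impedances:
  R: Z = R = 11 Ω
  L: Z = jωL = j·2.375e+04·0.000952 = 0 + j22.61 Ω
Step 3 — Series combination: Z_total = R + L = 11 + j22.61 Ω = 25.14∠64.1° Ω.

Z = 11 + j22.61 Ω = 25.14∠64.1° Ω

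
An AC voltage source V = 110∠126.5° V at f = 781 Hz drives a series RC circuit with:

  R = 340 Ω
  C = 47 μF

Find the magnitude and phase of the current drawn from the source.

Step 1 — Angular frequency: ω = 2π·f = 2π·781 = 4907 rad/s.
Step 2 — Component impedances:
  R: Z = R = 340 Ω
  C: Z = 1/(jωC) = -j/(ω·C) = 0 - j4.336 Ω
Step 3 — Series combination: Z_total = R + C = 340 - j4.336 Ω = 340∠-0.7° Ω.
Step 4 — Source phasor: V = 110∠126.5° V = -65.43 + j88.42 V.
Step 5 — Ohm's law: I = V / Z_total = (-65.43 + j88.42) / (340 - j4.336) = -0.1957 + j0.2576 A.
Step 6 — Convert to polar: |I| = 0.3235 A, ∠I = 127.2°.

I = 0.3235∠127.2° A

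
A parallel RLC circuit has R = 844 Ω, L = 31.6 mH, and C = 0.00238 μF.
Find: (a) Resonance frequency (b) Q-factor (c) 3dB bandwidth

Step 1 — Resonance: ω₀ = 1/√(LC) = 1/√(0.0316·2.38e-09) = 1.153e+05 rad/s.
Step 2 — f₀ = ω₀/(2π) = 1.835e+04 Hz.
Step 3 — Parallel Q: Q = R/(ω₀L) = 844/(1.153e+05·0.0316) = 0.2316.
Step 4 — Bandwidth: Δω = ω₀/Q = 4.978e+05 rad/s; BW = Δω/(2π) = 7.923e+04 Hz.

(a) f₀ = 1.835e+04 Hz  (b) Q = 0.2316  (c) BW = 7.923e+04 Hz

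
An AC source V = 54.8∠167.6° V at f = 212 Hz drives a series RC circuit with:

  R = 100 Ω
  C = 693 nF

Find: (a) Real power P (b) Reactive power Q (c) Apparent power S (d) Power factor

Step 1 — Angular frequency: ω = 2π·f = 2π·212 = 1332 rad/s.
Step 2 — Component impedances:
  R: Z = R = 100 Ω
  C: Z = 1/(jωC) = -j/(ω·C) = 0 - j1083 Ω
Step 3 — Series combination: Z_total = R + C = 100 - j1083 Ω = 1088∠-84.7° Ω.
Step 4 — Source phasor: V = 54.8∠167.6° V = -53.52 + j11.77 V.
Step 5 — Current: I = V / Z = -0.01529 - j0.04799 A = 0.05037∠-107.7° A.
Step 6 — Complex power: S = V·I* = 0.2537 - j2.749 VA.
Step 7 — Real power: P = Re(S) = 0.2537 W.
Step 8 — Reactive power: Q = Im(S) = -2.749 VAR.
Step 9 — Apparent power: |S| = 2.76 VA.
Step 10 — Power factor: PF = P/|S| = 0.09192 (leading).

(a) P = 0.2537 W  (b) Q = -2.749 VAR  (c) S = 2.76 VA  (d) PF = 0.09192 (leading)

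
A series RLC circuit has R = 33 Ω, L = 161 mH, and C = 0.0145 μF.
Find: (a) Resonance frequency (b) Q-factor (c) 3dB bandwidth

Step 1 — Resonance: ω₀ = 1/√(LC) = 1/√(0.161·1.45e-08) = 2.07e+04 rad/s.
Step 2 — f₀ = ω₀/(2π) = 3294 Hz.
Step 3 — Series Q: Q = ω₀L/R = 2.07e+04·0.161/33 = 101.
Step 4 — Bandwidth: Δω = ω₀/Q = 205 rad/s; BW = Δω/(2π) = 32.62 Hz.

(a) f₀ = 3294 Hz  (b) Q = 101  (c) BW = 32.62 Hz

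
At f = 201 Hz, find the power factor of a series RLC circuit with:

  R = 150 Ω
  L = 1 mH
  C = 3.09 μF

Step 1 — Angular frequency: ω = 2π·f = 2π·201 = 1263 rad/s.
Step 2 — Component impedances:
  R: Z = R = 150 Ω
  L: Z = jωL = j·1263·0.001 = 0 + j1.263 Ω
  C: Z = 1/(jωC) = -j/(ω·C) = 0 - j256.3 Ω
Step 3 — Series combination: Z_total = R + L + C = 150 - j255 Ω = 295.8∠-59.5° Ω.
Step 4 — Power factor: PF = cos(φ) = Re(Z)/|Z| = 150/295.84 = 0.507.
Step 5 — Type: Im(Z) = -255 ⇒ leading (phase φ = -59.5°).

PF = 0.507 (leading, φ = -59.5°)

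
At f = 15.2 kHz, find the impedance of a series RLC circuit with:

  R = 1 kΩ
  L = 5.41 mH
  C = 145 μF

Step 1 — Angular frequency: ω = 2π·f = 2π·1.52e+04 = 9.55e+04 rad/s.
Step 2 — Component impedances:
  R: Z = R = 1000 Ω
  L: Z = jωL = j·9.55e+04·0.00541 = 0 + j516.7 Ω
  C: Z = 1/(jωC) = -j/(ω·C) = 0 - j0.07221 Ω
Step 3 — Series combination: Z_total = R + L + C = 1000 + j516.6 Ω = 1126∠27.3° Ω.

Z = 1000 + j516.6 Ω = 1126∠27.3° Ω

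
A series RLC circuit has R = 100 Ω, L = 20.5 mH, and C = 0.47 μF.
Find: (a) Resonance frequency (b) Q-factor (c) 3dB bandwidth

Step 1 — Resonance condition Im(Z)=0 gives ω₀ = 1/√(LC).
Step 2 — ω₀ = 1/√(0.0205·4.7e-07) = 1.019e+04 rad/s.
Step 3 — f₀ = ω₀/(2π) = 1621 Hz.
Step 4 — Series Q: Q = ω₀L/R = 1.019e+04·0.0205/100 = 2.088.
Step 5 — 3dB bandwidth: Δω = ω₀/Q = 4878 rad/s; BW = Δω/(2π) = 776.4 Hz.

(a) f₀ = 1621 Hz  (b) Q = 2.088  (c) BW = 776.4 Hz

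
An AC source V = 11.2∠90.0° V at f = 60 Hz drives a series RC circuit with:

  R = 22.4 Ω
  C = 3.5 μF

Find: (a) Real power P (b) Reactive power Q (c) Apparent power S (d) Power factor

Step 1 — Angular frequency: ω = 2π·f = 2π·60 = 377 rad/s.
Step 2 — Component impedances:
  R: Z = R = 22.4 Ω
  C: Z = 1/(jωC) = -j/(ω·C) = 0 - j757.9 Ω
Step 3 — Series combination: Z_total = R + C = 22.4 - j757.9 Ω = 758.2∠-88.3° Ω.
Step 4 — Source phasor: V = 11.2∠90.0° V = 0 + j11.2 V.
Step 5 — Current: I = V / Z = -0.01477 + j0.0004364 A = 0.01477∠178.3° A.
Step 6 — Complex power: S = V·I* = 0.004888 - j0.1654 VA.
Step 7 — Real power: P = Re(S) = 0.004888 W.
Step 8 — Reactive power: Q = Im(S) = -0.1654 VAR.
Step 9 — Apparent power: |S| = 0.1654 VA.
Step 10 — Power factor: PF = P/|S| = 0.02954 (leading).

(a) P = 0.004888 W  (b) Q = -0.1654 VAR  (c) S = 0.1654 VA  (d) PF = 0.02954 (leading)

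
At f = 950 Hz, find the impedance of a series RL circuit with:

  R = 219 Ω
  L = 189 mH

Step 1 — Angular frequency: ω = 2π·f = 2π·950 = 5969 rad/s.
Step 2 — Component impedances:
  R: Z = R = 219 Ω
  L: Z = jωL = j·5969·0.189 = 0 + j1128 Ω
Step 3 — Series combination: Z_total = R + L = 219 + j1128 Ω = 1149∠79.0° Ω.

Z = 219 + j1128 Ω = 1149∠79.0° Ω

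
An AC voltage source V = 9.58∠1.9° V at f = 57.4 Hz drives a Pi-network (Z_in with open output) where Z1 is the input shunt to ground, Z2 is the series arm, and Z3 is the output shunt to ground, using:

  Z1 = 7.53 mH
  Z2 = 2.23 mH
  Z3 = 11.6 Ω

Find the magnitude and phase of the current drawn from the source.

Step 1 — Angular frequency: ω = 2π·f = 2π·57.4 = 360.7 rad/s.
Step 2 — Component impedances:
  Z1: Z = jωL = j·360.7·0.00753 = 0 + j2.716 Ω
  Z2: Z = jωL = j·360.7·0.00223 = 0 + j0.8043 Ω
  Z3: Z = R = 11.6 Ω
Step 3 — With open output, the series arm Z2 and the output shunt Z3 appear in series to ground: Z2 + Z3 = 11.6 + j0.8043 Ω.
Step 4 — Parallel with input shunt Z1: Z_in = Z1 || (Z2 + Z3) = 0.5822 + j2.539 Ω = 2.605∠77.1° Ω.
Step 5 — Source phasor: V = 9.58∠1.9° V = 9.575 + j0.3176 V.
Step 6 — Ohm's law: I = V / Z_total = (9.575 + j0.3176) / (0.5822 + j2.539) = 0.9403 - j3.555 A.
Step 7 — Convert to polar: |I| = 3.678 A, ∠I = -75.2°.

I = 3.678∠-75.2° A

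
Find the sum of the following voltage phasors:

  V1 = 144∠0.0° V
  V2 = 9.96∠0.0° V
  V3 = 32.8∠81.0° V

Step 1 — Convert each phasor to rectangular form:
  V1 = 144·(cos(0.0°) + j·sin(0.0°)) = 144 V
  V2 = 9.96·(cos(0.0°) + j·sin(0.0°)) = 9.96 V
  V3 = 32.8·(cos(81.0°) + j·sin(81.0°)) = 5.131 + j32.4 V
Step 2 — Sum components: V_total = 159.1 + j32.4 V.
Step 3 — Convert to polar: |V_total| = 162.4 V, ∠V_total = 11.5°.

V_total = 162.4∠11.5° V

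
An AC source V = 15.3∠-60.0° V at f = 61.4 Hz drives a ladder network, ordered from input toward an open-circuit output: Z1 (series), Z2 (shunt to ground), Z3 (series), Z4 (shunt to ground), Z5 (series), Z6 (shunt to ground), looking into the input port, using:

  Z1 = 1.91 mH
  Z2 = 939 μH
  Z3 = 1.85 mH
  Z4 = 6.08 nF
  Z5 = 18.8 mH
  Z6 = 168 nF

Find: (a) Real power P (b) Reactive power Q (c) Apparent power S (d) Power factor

Step 1 — Angular frequency: ω = 2π·f = 2π·61.4 = 385.8 rad/s.
Step 2 — Component impedances:
  Z1: Z = jωL = j·385.8·0.00191 = 0 + j0.7369 Ω
  Z2: Z = jωL = j·385.8·0.000939 = 0 + j0.3623 Ω
  Z3: Z = jωL = j·385.8·0.00185 = 0 + j0.7137 Ω
  Z4: Z = 1/(jωC) = -j/(ω·C) = 0 - j4.263e+05 Ω
  Z5: Z = jωL = j·385.8·0.0188 = 0 + j7.253 Ω
  Z6: Z = 1/(jωC) = -j/(ω·C) = 0 - j1.543e+04 Ω
Step 3 — Ladder network (open output): work backward from the far end, alternating series and parallel combinations. Z_in = 0 + j1.099 Ω = 1.099∠90.0° Ω.
Step 4 — Source phasor: V = 15.3∠-60.0° V = 7.65 - j13.25 V.
Step 5 — Current: I = V / Z = -12.06 - j6.96 A = 13.92∠-150.0° A.
Step 6 — Complex power: S = V·I* = 0 + j213 VA.
Step 7 — Real power: P = Re(S) = 0 W.
Step 8 — Reactive power: Q = Im(S) = 213 VAR.
Step 9 — Apparent power: |S| = 213 VA.
Step 10 — Power factor: PF = P/|S| = 0 (lagging).

(a) P = 0 W  (b) Q = 213 VAR  (c) S = 213 VA  (d) PF = 0 (lagging)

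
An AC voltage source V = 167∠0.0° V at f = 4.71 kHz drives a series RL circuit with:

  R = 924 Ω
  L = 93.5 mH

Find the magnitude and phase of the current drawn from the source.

Step 1 — Angular frequency: ω = 2π·f = 2π·4710 = 2.959e+04 rad/s.
Step 2 — Component impedances:
  R: Z = R = 924 Ω
  L: Z = jωL = j·2.959e+04·0.0935 = 0 + j2767 Ω
Step 3 — Series combination: Z_total = R + L = 924 + j2767 Ω = 2917∠71.5° Ω.
Step 4 — Source phasor: V = 167∠0.0° V = 167 V.
Step 5 — Ohm's law: I = V / Z_total = (167) / (924 + j2767) = 0.01813 - j0.0543 A.
Step 6 — Convert to polar: |I| = 0.05725 A, ∠I = -71.5°.

I = 0.05725∠-71.5° A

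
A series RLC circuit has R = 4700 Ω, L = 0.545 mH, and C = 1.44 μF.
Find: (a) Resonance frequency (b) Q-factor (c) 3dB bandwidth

Step 1 — Resonance: ω₀ = 1/√(LC) = 1/√(0.000545·1.44e-06) = 3.57e+04 rad/s.
Step 2 — f₀ = ω₀/(2π) = 5681 Hz.
Step 3 — Series Q: Q = ω₀L/R = 3.57e+04·0.000545/4700 = 0.004139.
Step 4 — Bandwidth: Δω = ω₀/Q = 8.624e+06 rad/s; BW = Δω/(2π) = 1.373e+06 Hz.

(a) f₀ = 5681 Hz  (b) Q = 0.004139  (c) BW = 1.373e+06 Hz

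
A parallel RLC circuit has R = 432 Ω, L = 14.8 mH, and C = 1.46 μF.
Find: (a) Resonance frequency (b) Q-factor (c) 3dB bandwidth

Step 1 — Resonance: ω₀ = 1/√(LC) = 1/√(0.0148·1.46e-06) = 6803 rad/s.
Step 2 — f₀ = ω₀/(2π) = 1083 Hz.
Step 3 — Parallel Q: Q = R/(ω₀L) = 432/(6803·0.0148) = 4.291.
Step 4 — Bandwidth: Δω = ω₀/Q = 1585 rad/s; BW = Δω/(2π) = 252.3 Hz.

(a) f₀ = 1083 Hz  (b) Q = 4.291  (c) BW = 252.3 Hz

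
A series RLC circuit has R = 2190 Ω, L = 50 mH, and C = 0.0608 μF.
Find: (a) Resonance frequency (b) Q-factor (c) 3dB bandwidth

Step 1 — Resonance: ω₀ = 1/√(LC) = 1/√(0.05·6.08e-08) = 1.814e+04 rad/s.
Step 2 — f₀ = ω₀/(2π) = 2887 Hz.
Step 3 — Series Q: Q = ω₀L/R = 1.814e+04·0.05/2190 = 0.4141.
Step 4 — Bandwidth: Δω = ω₀/Q = 4.38e+04 rad/s; BW = Δω/(2π) = 6971 Hz.

(a) f₀ = 2887 Hz  (b) Q = 0.4141  (c) BW = 6971 Hz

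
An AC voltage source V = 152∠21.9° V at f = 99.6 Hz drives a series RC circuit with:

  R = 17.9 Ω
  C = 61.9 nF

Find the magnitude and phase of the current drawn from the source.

Step 1 — Angular frequency: ω = 2π·f = 2π·99.6 = 625.8 rad/s.
Step 2 — Component impedances:
  R: Z = R = 17.9 Ω
  C: Z = 1/(jωC) = -j/(ω·C) = 0 - j2.581e+04 Ω
Step 3 — Series combination: Z_total = R + C = 17.9 - j2.581e+04 Ω = 2.581e+04∠-90.0° Ω.
Step 4 — Source phasor: V = 152∠21.9° V = 141 + j56.69 V.
Step 5 — Ohm's law: I = V / Z_total = (141 + j56.69) / (17.9 - j2.581e+04) = -0.002192 + j0.005465 A.
Step 6 — Convert to polar: |I| = 0.005888 A, ∠I = 111.9°.

I = 0.005888∠111.9° A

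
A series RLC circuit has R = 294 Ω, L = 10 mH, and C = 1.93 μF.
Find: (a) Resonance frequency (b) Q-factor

Step 1 — Resonance condition Im(Z)=0 gives ω₀ = 1/√(LC).
Step 2 — ω₀ = 1/√(0.01·1.93e-06) = 7198 rad/s.
Step 3 — f₀ = ω₀/(2π) = 1146 Hz.
Step 4 — Series Q: Q = ω₀L/R = 7198·0.01/294 = 0.2448.

(a) f₀ = 1146 Hz  (b) Q = 0.2448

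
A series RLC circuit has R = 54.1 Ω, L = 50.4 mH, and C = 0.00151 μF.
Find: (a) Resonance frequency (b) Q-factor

Step 1 — Resonance condition Im(Z)=0 gives ω₀ = 1/√(LC).
Step 2 — ω₀ = 1/√(0.0504·1.51e-09) = 1.146e+05 rad/s.
Step 3 — f₀ = ω₀/(2π) = 1.824e+04 Hz.
Step 4 — Series Q: Q = ω₀L/R = 1.146e+05·0.0504/54.1 = 106.8.

(a) f₀ = 1.824e+04 Hz  (b) Q = 106.8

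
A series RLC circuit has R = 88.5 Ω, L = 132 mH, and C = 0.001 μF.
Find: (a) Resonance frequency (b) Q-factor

Step 1 — Resonance condition Im(Z)=0 gives ω₀ = 1/√(LC).
Step 2 — ω₀ = 1/√(0.132·1e-09) = 8.704e+04 rad/s.
Step 3 — f₀ = ω₀/(2π) = 1.385e+04 Hz.
Step 4 — Series Q: Q = ω₀L/R = 8.704e+04·0.132/88.5 = 129.8.

(a) f₀ = 1.385e+04 Hz  (b) Q = 129.8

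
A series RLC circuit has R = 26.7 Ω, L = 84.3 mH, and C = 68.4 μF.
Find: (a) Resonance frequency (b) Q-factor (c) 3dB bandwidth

Step 1 — Resonance condition Im(Z)=0 gives ω₀ = 1/√(LC).
Step 2 — ω₀ = 1/√(0.0843·6.84e-05) = 416.4 rad/s.
Step 3 — f₀ = ω₀/(2π) = 66.28 Hz.
Step 4 — Series Q: Q = ω₀L/R = 416.4·0.0843/26.7 = 1.315.
Step 5 — 3dB bandwidth: Δω = ω₀/Q = 316.7 rad/s; BW = Δω/(2π) = 50.41 Hz.

(a) f₀ = 66.28 Hz  (b) Q = 1.315  (c) BW = 50.41 Hz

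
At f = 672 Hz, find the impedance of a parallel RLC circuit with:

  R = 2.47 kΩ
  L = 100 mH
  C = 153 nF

Step 1 — Angular frequency: ω = 2π·f = 2π·672 = 4222 rad/s.
Step 2 — Component impedances:
  R: Z = R = 2470 Ω
  L: Z = jωL = j·4222·0.1 = 0 + j422.2 Ω
  C: Z = 1/(jωC) = -j/(ω·C) = 0 - j1548 Ω
Step 3 — Parallel combination: 1/Z_total = 1/R + 1/L + 1/C; Z_total = 129.3 + j550.2 Ω = 565.2∠76.8° Ω.

Z = 129.3 + j550.2 Ω = 565.2∠76.8° Ω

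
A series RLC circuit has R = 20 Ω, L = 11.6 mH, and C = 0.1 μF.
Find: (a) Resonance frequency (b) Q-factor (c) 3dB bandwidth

Step 1 — Resonance: ω₀ = 1/√(LC) = 1/√(0.0116·1e-07) = 2.936e+04 rad/s.
Step 2 — f₀ = ω₀/(2π) = 4673 Hz.
Step 3 — Series Q: Q = ω₀L/R = 2.936e+04·0.0116/20 = 17.03.
Step 4 — Bandwidth: Δω = ω₀/Q = 1724 rad/s; BW = Δω/(2π) = 274.4 Hz.

(a) f₀ = 4673 Hz  (b) Q = 17.03  (c) BW = 274.4 Hz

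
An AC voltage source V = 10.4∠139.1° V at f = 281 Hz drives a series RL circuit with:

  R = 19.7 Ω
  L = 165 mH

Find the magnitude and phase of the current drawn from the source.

Step 1 — Angular frequency: ω = 2π·f = 2π·281 = 1766 rad/s.
Step 2 — Component impedances:
  R: Z = R = 19.7 Ω
  L: Z = jωL = j·1766·0.165 = 0 + j291.3 Ω
Step 3 — Series combination: Z_total = R + L = 19.7 + j291.3 Ω = 292∠86.1° Ω.
Step 4 — Source phasor: V = 10.4∠139.1° V = -7.861 + j6.809 V.
Step 5 — Ohm's law: I = V / Z_total = (-7.861 + j6.809) / (19.7 + j291.3) = 0.02145 + j0.02843 A.
Step 6 — Convert to polar: |I| = 0.03562 A, ∠I = 53.0°.

I = 0.03562∠53.0° A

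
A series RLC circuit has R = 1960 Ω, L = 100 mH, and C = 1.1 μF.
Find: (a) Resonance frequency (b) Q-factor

Step 1 — Resonance condition Im(Z)=0 gives ω₀ = 1/√(LC).
Step 2 — ω₀ = 1/√(0.1·1.1e-06) = 3015 rad/s.
Step 3 — f₀ = ω₀/(2π) = 479.9 Hz.
Step 4 — Series Q: Q = ω₀L/R = 3015·0.1/1960 = 0.1538.

(a) f₀ = 479.9 Hz  (b) Q = 0.1538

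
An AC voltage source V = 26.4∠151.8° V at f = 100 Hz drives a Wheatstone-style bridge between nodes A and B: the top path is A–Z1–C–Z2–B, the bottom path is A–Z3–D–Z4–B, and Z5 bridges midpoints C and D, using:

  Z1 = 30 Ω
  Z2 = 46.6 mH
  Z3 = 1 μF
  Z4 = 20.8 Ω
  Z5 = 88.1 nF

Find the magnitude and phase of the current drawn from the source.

Step 1 — Angular frequency: ω = 2π·f = 2π·100 = 628.3 rad/s.
Step 2 — Component impedances:
  Z1: Z = R = 30 Ω
  Z2: Z = jωL = j·628.3·0.0466 = 0 + j29.28 Ω
  Z3: Z = 1/(jωC) = -j/(ω·C) = 0 - j1592 Ω
  Z4: Z = R = 20.8 Ω
  Z5: Z = 1/(jωC) = -j/(ω·C) = 0 - j1.807e+04 Ω
Step 3 — Bridge requires nodal analysis (the Z5 bridge couples midpoints C and D, so the two paths cannot be reduced to a simple series/parallel combination). Setting node B to ground and injecting 1 A at node A, the 3-node admittance system at A, C, D solves to V_A = Z_AB = 31.13 + j29.26 Ω = 42.72∠43.2° Ω.
Step 4 — Source phasor: V = 26.4∠151.8° V = -23.27 + j12.48 V.
Step 5 — Ohm's law: I = V / Z_total = (-23.27 + j12.48) / (31.13 + j29.26) = -0.1968 + j0.5858 A.
Step 6 — Convert to polar: |I| = 0.6179 A, ∠I = 108.6°.

I = 0.6179∠108.6° A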